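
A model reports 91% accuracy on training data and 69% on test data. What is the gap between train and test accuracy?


Gap = train_accuracy - test_accuracy
= 91 - 69
= 22%
This large gap strongly indicates overfitting.

22


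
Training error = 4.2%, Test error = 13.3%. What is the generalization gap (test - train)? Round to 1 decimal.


Generalization gap = test_error - train_error
= 13.3 - 4.2
= 9.1%
A moderate gap.

9.1


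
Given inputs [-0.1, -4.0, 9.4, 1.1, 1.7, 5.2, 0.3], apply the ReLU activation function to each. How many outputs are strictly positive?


ReLU(x) = max(0, x) for each element:
ReLU(-0.1) = 0
ReLU(-4.0) = 0
ReLU(9.4) = 9.4
ReLU(1.1) = 1.1
ReLU(1.7) = 1.7
ReLU(5.2) = 5.2
ReLU(0.3) = 0.3
Active neurons (>0): 5

5


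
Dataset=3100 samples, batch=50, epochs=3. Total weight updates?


Iterations per epoch = 3100 / 50 = 62
Total updates = iterations_per_epoch * epochs
= 62 * 3
= 186

186


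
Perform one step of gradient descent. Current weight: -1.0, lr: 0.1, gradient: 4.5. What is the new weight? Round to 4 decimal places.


w_new = w_old - lr * gradient
= -1.0 - 0.1 * 4.5
= -1.0 - (0.45)
= -1.4500

-1.4500


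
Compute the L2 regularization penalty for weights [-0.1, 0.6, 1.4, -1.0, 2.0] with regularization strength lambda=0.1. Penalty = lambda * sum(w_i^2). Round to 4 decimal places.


Squaring each weight:
(-0.1)^2 = 0.01
0.6^2 = 0.36
1.4^2 = 1.96
(-1.0)^2 = 1.0
2.0^2 = 4.0
Sum of squares = 7.33
Penalty = 0.1 * 7.33 = 0.7330

0.7330


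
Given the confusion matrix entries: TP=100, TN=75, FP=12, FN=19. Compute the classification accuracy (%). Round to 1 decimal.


Accuracy = (TP + TN) / (TP + TN + FP + FN) * 100
= (100 + 75) / (100 + 75 + 12 + 19)
= 175 / 206
= 0.8495
= 85.0%

85.0


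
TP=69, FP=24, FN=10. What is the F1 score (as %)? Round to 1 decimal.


Precision = TP / (TP + FP) = 69 / 93 = 0.7419
Recall = TP / (TP + FN) = 69 / 79 = 0.8734
F1 = 2 * P * R / (P + R)
= 2 * 0.7419 * 0.8734 / (0.7419 + 0.8734)
= 1.296 / 1.6154
= 0.8023
As percentage: 80.2%

80.2


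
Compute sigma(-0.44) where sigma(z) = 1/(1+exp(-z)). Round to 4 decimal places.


sigmoid(z) = 1 / (1 + exp(-z))
exp(-(-0.44)) = exp(0.44) = 1.5527
1 + 1.5527 = 2.5527
1 / 2.5527 = 0.3917

0.3917


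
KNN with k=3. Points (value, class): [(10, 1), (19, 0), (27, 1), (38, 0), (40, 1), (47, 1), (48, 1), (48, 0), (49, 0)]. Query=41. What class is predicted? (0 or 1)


Distances from query 41:
Point 40 (class 1): distance = 1
Point 38 (class 0): distance = 3
Point 47 (class 1): distance = 6
K=3 nearest neighbors: classes = [1, 0, 1]
Votes for class 1: 2 / 3
Majority vote => class 1

1


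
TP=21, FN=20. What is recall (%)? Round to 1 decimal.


Recall = TP / (TP + FN) * 100
= 21 / (21 + 20)
= 21 / 41
= 0.5122
= 51.2%

51.2


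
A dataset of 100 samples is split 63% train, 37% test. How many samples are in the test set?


Train samples = 100 * 63% = 63
Test samples = 100 - 63
= 37

37


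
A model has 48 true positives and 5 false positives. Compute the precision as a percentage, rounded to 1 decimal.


Precision = TP / (TP + FP) * 100
= 48 / (48 + 5)
= 48 / 53
= 0.9057
= 90.6%

90.6


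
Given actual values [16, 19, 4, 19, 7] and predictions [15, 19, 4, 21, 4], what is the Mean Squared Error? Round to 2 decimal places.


Differences: [1, 0, 0, -2, 3]
Squared errors: [1, 0, 0, 4, 9]
Sum of squared errors = 14
MSE = 14 / 5 = 2.80

2.80


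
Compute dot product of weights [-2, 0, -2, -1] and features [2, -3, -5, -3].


Element-wise products:
-2 * 2 = -4
0 * -3 = 0
-2 * -5 = 10
-1 * -3 = 3
Sum = -4 + 0 + 10 + 3
= 9

9


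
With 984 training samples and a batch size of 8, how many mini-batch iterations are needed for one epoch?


Iterations per epoch = dataset_size / batch_size
= 984 / 8
= 123

123


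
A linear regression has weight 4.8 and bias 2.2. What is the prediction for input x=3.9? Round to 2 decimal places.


y = 4.8 * 3.9 + (2.2)
= 18.72 + (2.2)
= 20.92

20.92


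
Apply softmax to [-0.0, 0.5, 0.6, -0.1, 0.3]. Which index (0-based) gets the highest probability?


Softmax is a monotonic transformation, so it preserves the argmax.
We need to find the index of the maximum logit.
Index 0: -0.0
Index 1: 0.5
Index 2: 0.6
Index 3: -0.1
Index 4: 0.3
Maximum logit = 0.6 at index 2

2


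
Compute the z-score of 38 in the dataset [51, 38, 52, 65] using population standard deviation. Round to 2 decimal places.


Mean = (51 + 38 + 52 + 65) / 4 = 51.5
Variance = sum((x_i - mean)^2) / n = 91.25
Std = sqrt(91.25) = 9.5525
Z = (x - mean) / std
= (38 - 51.5) / 9.5525
= -13.5 / 9.5525
= -1.41

-1.41


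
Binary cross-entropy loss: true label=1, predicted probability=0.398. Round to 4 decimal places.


For y=1: Loss = -log(p)
= -log(0.398)
= -(-0.9213)
= 0.9213

0.9213


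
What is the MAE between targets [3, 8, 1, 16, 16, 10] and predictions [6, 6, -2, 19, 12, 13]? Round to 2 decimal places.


Absolute errors: [3, 2, 3, 3, 4, 3]
Sum of absolute errors = 18
MAE = 18 / 6 = 3.00

3.00


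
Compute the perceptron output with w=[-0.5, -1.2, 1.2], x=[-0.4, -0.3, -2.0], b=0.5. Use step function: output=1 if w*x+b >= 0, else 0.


z = w . x + b
= -0.5*-0.4 + -1.2*-0.3 + 1.2*-2.0 + 0.5
= 0.2 + 0.36 + -2.4 + 0.5
= -1.84 + 0.5
= -1.34
Since z = -1.34 < 0, output = 0

0


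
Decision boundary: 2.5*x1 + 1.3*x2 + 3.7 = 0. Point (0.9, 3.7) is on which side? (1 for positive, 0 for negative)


Compute 2.5 * 0.9 + 1.3 * 3.7 + 3.7
= 2.25 + 4.81 + 3.7
= 10.76
Since 10.76 >= 0, the point is on the positive side.

1


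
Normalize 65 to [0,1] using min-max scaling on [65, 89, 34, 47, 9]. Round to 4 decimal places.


Min = 9, Max = 89
Range = 89 - 9 = 80
Scaled = (x - min) / (max - min)
= (65 - 9) / 80
= 56 / 80
= 0.7000

0.7000


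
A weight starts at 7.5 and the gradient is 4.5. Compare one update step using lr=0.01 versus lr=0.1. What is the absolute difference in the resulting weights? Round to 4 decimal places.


With lr=0.01: w_new = 7.5 - 0.01 * 4.5 = 7.455
With lr=0.1: w_new = 7.5 - 0.1 * 4.5 = 7.05
Absolute difference = |7.455 - 7.05|
= 0.4050

0.4050


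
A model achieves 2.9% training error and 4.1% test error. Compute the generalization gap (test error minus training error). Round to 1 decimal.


Generalization gap = test_error - train_error
= 4.1 - 2.9
= 1.2%
A small gap suggests good generalization.

1.2


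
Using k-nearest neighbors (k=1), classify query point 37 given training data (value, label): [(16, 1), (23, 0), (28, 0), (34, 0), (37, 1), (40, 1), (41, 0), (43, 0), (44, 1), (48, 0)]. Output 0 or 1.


Distances from query 37:
Point 37 (class 1): distance = 0
K=1 nearest neighbors: classes = [1]
Votes for class 1: 1 / 1
Majority vote => class 1

1


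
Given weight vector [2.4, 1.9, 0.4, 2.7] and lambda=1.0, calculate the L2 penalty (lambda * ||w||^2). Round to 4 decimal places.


Squaring each weight:
2.4^2 = 5.76
1.9^2 = 3.61
0.4^2 = 0.16
2.7^2 = 7.29
Sum of squares = 16.82
Penalty = 1.0 * 16.82 = 16.8200

16.8200


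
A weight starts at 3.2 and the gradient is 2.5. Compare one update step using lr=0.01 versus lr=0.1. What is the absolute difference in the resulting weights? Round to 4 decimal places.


With lr=0.01: w_new = 3.2 - 0.01 * 2.5 = 3.175
With lr=0.1: w_new = 3.2 - 0.1 * 2.5 = 2.95
Absolute difference = |3.175 - 2.95|
= 0.2250

0.2250


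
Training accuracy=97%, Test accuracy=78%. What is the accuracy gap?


Gap = train_accuracy - test_accuracy
= 97 - 78
= 19%
This gap suggests the model is overfitting.

19


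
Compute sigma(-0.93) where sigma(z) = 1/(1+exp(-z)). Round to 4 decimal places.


sigmoid(z) = 1 / (1 + exp(-z))
exp(-(-0.93)) = exp(0.93) = 2.5345
1 + 2.5345 = 3.5345
1 / 3.5345 = 0.2829

0.2829


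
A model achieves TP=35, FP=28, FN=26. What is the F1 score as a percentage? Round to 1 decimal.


Precision = TP / (TP + FP) = 35 / 63 = 0.5556
Recall = TP / (TP + FN) = 35 / 61 = 0.5738
F1 = 2 * P * R / (P + R)
= 2 * 0.5556 * 0.5738 / (0.5556 + 0.5738)
= 0.6375 / 1.1293
= 0.5645
As percentage: 56.5%

56.5


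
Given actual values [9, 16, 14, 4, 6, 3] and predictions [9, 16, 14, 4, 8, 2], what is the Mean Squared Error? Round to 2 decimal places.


Differences: [0, 0, 0, 0, -2, 1]
Squared errors: [0, 0, 0, 0, 4, 1]
Sum of squared errors = 5
MSE = 5 / 6 = 0.83

0.83


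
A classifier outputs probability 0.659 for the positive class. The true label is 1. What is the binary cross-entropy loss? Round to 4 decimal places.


For y=1: Loss = -log(p)
= -log(0.659)
= -(-0.417)
= 0.4170

0.4170


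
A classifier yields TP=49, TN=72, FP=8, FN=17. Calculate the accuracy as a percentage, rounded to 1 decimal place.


Accuracy = (TP + TN) / (TP + TN + FP + FN) * 100
= (49 + 72) / (49 + 72 + 8 + 17)
= 121 / 146
= 0.8288
= 82.9%

82.9


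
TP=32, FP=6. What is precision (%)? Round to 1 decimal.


Precision = TP / (TP + FP) * 100
= 32 / (32 + 6)
= 32 / 38
= 0.8421
= 84.2%

84.2


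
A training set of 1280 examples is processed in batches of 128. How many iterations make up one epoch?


Iterations per epoch = dataset_size / batch_size
= 1280 / 128
= 10

10


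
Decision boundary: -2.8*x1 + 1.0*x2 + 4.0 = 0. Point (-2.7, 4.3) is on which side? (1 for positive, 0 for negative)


Compute -2.8 * -2.7 + 1.0 * 4.3 + 4.0
= 7.56 + 4.3 + 4.0
= 15.86
Since 15.86 >= 0, the point is on the positive side.

1


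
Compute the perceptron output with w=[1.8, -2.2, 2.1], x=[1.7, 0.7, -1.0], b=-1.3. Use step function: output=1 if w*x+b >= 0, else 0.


z = w . x + b
= 1.8*1.7 + -2.2*0.7 + 2.1*-1.0 + -1.3
= 3.06 + -1.54 + -2.1 + -1.3
= -0.58 + -1.3
= -1.88
Since z = -1.88 < 0, output = 0

0


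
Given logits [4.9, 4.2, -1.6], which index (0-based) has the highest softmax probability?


Softmax is a monotonic transformation, so it preserves the argmax.
We need to find the index of the maximum logit.
Index 0: 4.9
Index 1: 4.2
Index 2: -1.6
Maximum logit = 4.9 at index 0

0


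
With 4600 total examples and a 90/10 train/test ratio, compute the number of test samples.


Train samples = 4600 * 90% = 4140
Test samples = 4600 - 4140
= 460

460


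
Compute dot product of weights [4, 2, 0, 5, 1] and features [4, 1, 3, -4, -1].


Element-wise products:
4 * 4 = 16
2 * 1 = 2
0 * 3 = 0
5 * -4 = -20
1 * -1 = -1
Sum = 16 + 2 + 0 + -20 + -1
= -3

-3


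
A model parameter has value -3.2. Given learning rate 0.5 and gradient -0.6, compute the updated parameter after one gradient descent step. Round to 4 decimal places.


w_new = w_old - lr * gradient
= -3.2 - 0.5 * -0.6
= -3.2 - (-0.3)
= -2.9000

-2.9000


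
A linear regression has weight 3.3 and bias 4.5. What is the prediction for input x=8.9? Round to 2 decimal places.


y = 3.3 * 8.9 + (4.5)
= 29.37 + (4.5)
= 33.87

33.87


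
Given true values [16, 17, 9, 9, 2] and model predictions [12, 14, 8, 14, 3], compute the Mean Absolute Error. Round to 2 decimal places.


Absolute errors: [4, 3, 1, 5, 1]
Sum of absolute errors = 14
MAE = 14 / 5 = 2.80

2.80


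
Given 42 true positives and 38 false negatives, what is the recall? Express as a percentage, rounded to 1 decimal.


Recall = TP / (TP + FN) * 100
= 42 / (42 + 38)
= 42 / 80
= 0.525
= 52.5%

52.5


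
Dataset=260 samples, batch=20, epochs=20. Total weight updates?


Iterations per epoch = 260 / 20 = 13
Total updates = iterations_per_epoch * epochs
= 13 * 20
= 260

260


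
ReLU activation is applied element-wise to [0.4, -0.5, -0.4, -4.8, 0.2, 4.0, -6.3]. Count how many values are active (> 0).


ReLU(x) = max(0, x) for each element:
ReLU(0.4) = 0.4
ReLU(-0.5) = 0
ReLU(-0.4) = 0
ReLU(-4.8) = 0
ReLU(0.2) = 0.2
ReLU(4.0) = 4.0
ReLU(-6.3) = 0
Active neurons (>0): 3

3


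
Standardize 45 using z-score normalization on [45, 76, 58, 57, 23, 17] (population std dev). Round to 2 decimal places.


Mean = (45 + 76 + 58 + 57 + 23 + 17) / 6 = 46.0
Variance = sum((x_i - mean)^2) / n = 422.6667
Std = sqrt(422.6667) = 20.5589
Z = (x - mean) / std
= (45 - 46.0) / 20.5589
= -1.0 / 20.5589
= -0.05

-0.05


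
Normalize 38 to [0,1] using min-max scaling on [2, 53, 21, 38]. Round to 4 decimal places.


Min = 2, Max = 53
Range = 53 - 2 = 51
Scaled = (x - min) / (max - min)
= (38 - 2) / 51
= 36 / 51
= 0.7059

0.7059


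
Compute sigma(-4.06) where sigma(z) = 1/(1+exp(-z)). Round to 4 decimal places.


sigmoid(z) = 1 / (1 + exp(-z))
exp(-(-4.06)) = exp(4.06) = 57.9743
1 + 57.9743 = 58.9743
1 / 58.9743 = 0.0170

0.0170


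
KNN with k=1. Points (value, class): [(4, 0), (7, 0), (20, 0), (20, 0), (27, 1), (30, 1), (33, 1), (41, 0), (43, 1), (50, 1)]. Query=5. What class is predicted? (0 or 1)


Distances from query 5:
Point 4 (class 0): distance = 1
K=1 nearest neighbors: classes = [0]
Votes for class 1: 0 / 1
Majority vote => class 0

0


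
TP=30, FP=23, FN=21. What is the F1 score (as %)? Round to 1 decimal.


Precision = TP / (TP + FP) = 30 / 53 = 0.566
Recall = TP / (TP + FN) = 30 / 51 = 0.5882
F1 = 2 * P * R / (P + R)
= 2 * 0.566 * 0.5882 / (0.566 + 0.5882)
= 0.6659 / 1.1543
= 0.5769
As percentage: 57.7%

57.7


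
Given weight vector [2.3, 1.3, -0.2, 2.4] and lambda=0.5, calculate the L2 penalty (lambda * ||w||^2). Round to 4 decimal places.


Squaring each weight:
2.3^2 = 5.29
1.3^2 = 1.69
(-0.2)^2 = 0.04
2.4^2 = 5.76
Sum of squares = 12.78
Penalty = 0.5 * 12.78 = 6.3900

6.3900


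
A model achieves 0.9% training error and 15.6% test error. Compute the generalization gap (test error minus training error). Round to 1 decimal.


Generalization gap = test_error - train_error
= 15.6 - 0.9
= 14.7%
A large gap suggests overfitting.

14.7


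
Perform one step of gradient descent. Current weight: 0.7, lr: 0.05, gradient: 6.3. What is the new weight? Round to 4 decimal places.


w_new = w_old - lr * gradient
= 0.7 - 0.05 * 6.3
= 0.7 - (0.315)
= 0.3850

0.3850


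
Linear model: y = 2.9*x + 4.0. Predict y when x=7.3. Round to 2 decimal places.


y = 2.9 * 7.3 + (4.0)
= 21.17 + (4.0)
= 25.17

25.17


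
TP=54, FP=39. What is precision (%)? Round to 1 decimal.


Precision = TP / (TP + FP) * 100
= 54 / (54 + 39)
= 54 / 93
= 0.5806
= 58.1%

58.1


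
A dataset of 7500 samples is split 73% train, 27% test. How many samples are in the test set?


Train samples = 7500 * 73% = 5475
Test samples = 7500 - 5475
= 2025

2025


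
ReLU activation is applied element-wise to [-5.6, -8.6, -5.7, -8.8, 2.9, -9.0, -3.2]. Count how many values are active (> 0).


ReLU(x) = max(0, x) for each element:
ReLU(-5.6) = 0
ReLU(-8.6) = 0
ReLU(-5.7) = 0
ReLU(-8.8) = 0
ReLU(2.9) = 2.9
ReLU(-9.0) = 0
ReLU(-3.2) = 0
Active neurons (>0): 1

1


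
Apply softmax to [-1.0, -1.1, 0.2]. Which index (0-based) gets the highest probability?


Softmax is a monotonic transformation, so it preserves the argmax.
We need to find the index of the maximum logit.
Index 0: -1.0
Index 1: -1.1
Index 2: 0.2
Maximum logit = 0.2 at index 2

2


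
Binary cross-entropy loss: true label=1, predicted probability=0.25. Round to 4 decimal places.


For y=1: Loss = -log(p)
= -log(0.25)
= -(-1.3863)
= 1.3863

1.3863


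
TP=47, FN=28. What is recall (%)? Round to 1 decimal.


Recall = TP / (TP + FN) * 100
= 47 / (47 + 28)
= 47 / 75
= 0.6267
= 62.7%

62.7


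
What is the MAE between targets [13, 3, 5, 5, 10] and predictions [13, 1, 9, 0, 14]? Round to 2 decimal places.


Absolute errors: [0, 2, 4, 5, 4]
Sum of absolute errors = 15
MAE = 15 / 5 = 3.00

3.00


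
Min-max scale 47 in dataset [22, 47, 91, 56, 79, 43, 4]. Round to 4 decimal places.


Min = 4, Max = 91
Range = 91 - 4 = 87
Scaled = (x - min) / (max - min)
= (47 - 4) / 87
= 43 / 87
= 0.4943

0.4943


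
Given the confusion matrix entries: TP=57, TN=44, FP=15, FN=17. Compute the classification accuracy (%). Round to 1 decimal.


Accuracy = (TP + TN) / (TP + TN + FP + FN) * 100
= (57 + 44) / (57 + 44 + 15 + 17)
= 101 / 133
= 0.7594
= 75.9%

75.9


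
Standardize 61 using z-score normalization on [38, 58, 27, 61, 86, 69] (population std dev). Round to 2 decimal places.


Mean = (38 + 58 + 27 + 61 + 86 + 69) / 6 = 56.5
Variance = sum((x_i - mean)^2) / n = 376.9167
Std = sqrt(376.9167) = 19.4143
Z = (x - mean) / std
= (61 - 56.5) / 19.4143
= 4.5 / 19.4143
= 0.23

0.23


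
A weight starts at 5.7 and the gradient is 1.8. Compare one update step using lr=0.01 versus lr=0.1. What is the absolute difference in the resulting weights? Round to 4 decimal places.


With lr=0.01: w_new = 5.7 - 0.01 * 1.8 = 5.682
With lr=0.1: w_new = 5.7 - 0.1 * 1.8 = 5.52
Absolute difference = |5.682 - 5.52|
= 0.1620

0.1620


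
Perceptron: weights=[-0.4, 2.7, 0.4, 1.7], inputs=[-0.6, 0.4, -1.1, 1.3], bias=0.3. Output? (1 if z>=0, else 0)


z = w . x + b
= -0.4*-0.6 + 2.7*0.4 + 0.4*-1.1 + 1.7*1.3 + 0.3
= 0.24 + 1.08 + -0.44 + 2.21 + 0.3
= 3.09 + 0.3
= 3.39
Since z = 3.39 >= 0, output = 1

1


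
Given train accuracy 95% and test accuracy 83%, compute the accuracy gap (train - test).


Gap = train_accuracy - test_accuracy
= 95 - 83
= 12%
This gap suggests the model is overfitting.

12


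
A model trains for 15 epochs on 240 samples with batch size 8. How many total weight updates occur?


Iterations per epoch = 240 / 8 = 30
Total updates = iterations_per_epoch * epochs
= 30 * 15
= 450

450


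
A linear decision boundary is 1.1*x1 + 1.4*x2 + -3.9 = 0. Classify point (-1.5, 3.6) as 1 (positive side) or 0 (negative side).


Compute 1.1 * -1.5 + 1.4 * 3.6 + -3.9
= -1.65 + 5.04 + -3.9
= -0.51
Since -0.51 < 0, the point is on the negative side.

0


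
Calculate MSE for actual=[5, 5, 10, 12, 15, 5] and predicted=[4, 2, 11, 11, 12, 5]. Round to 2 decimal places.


Differences: [1, 3, -1, 1, 3, 0]
Squared errors: [1, 9, 1, 1, 9, 0]
Sum of squared errors = 21
MSE = 21 / 6 = 3.50

3.50


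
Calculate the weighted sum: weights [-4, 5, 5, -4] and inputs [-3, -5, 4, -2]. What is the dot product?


Element-wise products:
-4 * -3 = 12
5 * -5 = -25
5 * 4 = 20
-4 * -2 = 8
Sum = 12 + -25 + 20 + 8
= 15

15


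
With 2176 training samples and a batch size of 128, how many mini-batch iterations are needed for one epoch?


Iterations per epoch = dataset_size / batch_size
= 2176 / 128
= 17

17


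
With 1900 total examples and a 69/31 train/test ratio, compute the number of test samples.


Train samples = 1900 * 69% = 1311
Test samples = 1900 - 1311
= 589

589


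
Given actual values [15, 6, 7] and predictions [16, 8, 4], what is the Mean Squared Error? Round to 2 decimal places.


Differences: [-1, -2, 3]
Squared errors: [1, 4, 9]
Sum of squared errors = 14
MSE = 14 / 3 = 4.67

4.67


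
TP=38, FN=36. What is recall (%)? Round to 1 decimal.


Recall = TP / (TP + FN) * 100
= 38 / (38 + 36)
= 38 / 74
= 0.5135
= 51.4%

51.4


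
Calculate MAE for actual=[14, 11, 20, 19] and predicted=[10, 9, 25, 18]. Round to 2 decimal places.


Absolute errors: [4, 2, 5, 1]
Sum of absolute errors = 12
MAE = 12 / 4 = 3.00

3.00


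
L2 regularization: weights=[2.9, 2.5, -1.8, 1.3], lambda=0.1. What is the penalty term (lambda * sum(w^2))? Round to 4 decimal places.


Squaring each weight:
2.9^2 = 8.41
2.5^2 = 6.25
(-1.8)^2 = 3.24
1.3^2 = 1.69
Sum of squares = 19.59
Penalty = 0.1 * 19.59 = 1.9590

1.9590


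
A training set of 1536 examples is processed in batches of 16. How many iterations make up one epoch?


Iterations per epoch = dataset_size / batch_size
= 1536 / 16
= 96

96


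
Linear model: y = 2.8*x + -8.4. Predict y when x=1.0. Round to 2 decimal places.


y = 2.8 * 1.0 + (-8.4)
= 2.8 + (-8.4)
= -5.60

-5.60


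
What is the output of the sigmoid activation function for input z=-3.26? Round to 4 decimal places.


sigmoid(z) = 1 / (1 + exp(-z))
exp(-(-3.26)) = exp(3.26) = 26.0495
1 + 26.0495 = 27.0495
1 / 27.0495 = 0.0370

0.0370


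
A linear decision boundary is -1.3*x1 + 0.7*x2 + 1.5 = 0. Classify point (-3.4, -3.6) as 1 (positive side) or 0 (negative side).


Compute -1.3 * -3.4 + 0.7 * -3.6 + 1.5
= 4.42 + -2.52 + 1.5
= 3.4
Since 3.4 >= 0, the point is on the positive side.

1


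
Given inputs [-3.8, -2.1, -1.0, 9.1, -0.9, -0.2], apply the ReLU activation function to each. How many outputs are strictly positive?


ReLU(x) = max(0, x) for each element:
ReLU(-3.8) = 0
ReLU(-2.1) = 0
ReLU(-1.0) = 0
ReLU(9.1) = 9.1
ReLU(-0.9) = 0
ReLU(-0.2) = 0
Active neurons (>0): 1

1


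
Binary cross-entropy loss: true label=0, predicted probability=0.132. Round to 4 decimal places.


For y=0: Loss = -log(1-p)
= -log(1 - 0.132)
= -log(0.868)
= -(-0.1416)
= 0.1416

0.1416


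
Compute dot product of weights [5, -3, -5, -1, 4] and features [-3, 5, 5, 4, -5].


Element-wise products:
5 * -3 = -15
-3 * 5 = -15
-5 * 5 = -25
-1 * 4 = -4
4 * -5 = -20
Sum = -15 + -15 + -25 + -4 + -20
= -79

-79


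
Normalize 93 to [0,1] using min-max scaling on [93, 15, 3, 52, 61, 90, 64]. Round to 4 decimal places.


Min = 3, Max = 93
Range = 93 - 3 = 90
Scaled = (x - min) / (max - min)
= (93 - 3) / 90
= 90 / 90
= 1.0000

1.0000


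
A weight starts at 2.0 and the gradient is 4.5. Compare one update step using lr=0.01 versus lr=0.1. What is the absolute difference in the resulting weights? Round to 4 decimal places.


With lr=0.01: w_new = 2.0 - 0.01 * 4.5 = 1.955
With lr=0.1: w_new = 2.0 - 0.1 * 4.5 = 1.55
Absolute difference = |1.955 - 1.55|
= 0.4050

0.4050


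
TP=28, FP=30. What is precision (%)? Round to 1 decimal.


Precision = TP / (TP + FP) * 100
= 28 / (28 + 30)
= 28 / 58
= 0.4828
= 48.3%

48.3


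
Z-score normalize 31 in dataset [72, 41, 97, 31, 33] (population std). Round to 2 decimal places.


Mean = (72 + 41 + 97 + 31 + 33) / 5 = 54.8
Variance = sum((x_i - mean)^2) / n = 661.76
Std = sqrt(661.76) = 25.7247
Z = (x - mean) / std
= (31 - 54.8) / 25.7247
= -23.8 / 25.7247
= -0.93

-0.93


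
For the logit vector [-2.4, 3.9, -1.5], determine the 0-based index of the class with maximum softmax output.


Softmax is a monotonic transformation, so it preserves the argmax.
We need to find the index of the maximum logit.
Index 0: -2.4
Index 1: 3.9
Index 2: -1.5
Maximum logit = 3.9 at index 1

1


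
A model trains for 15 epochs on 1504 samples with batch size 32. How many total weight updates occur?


Iterations per epoch = 1504 / 32 = 47
Total updates = iterations_per_epoch * epochs
= 47 * 15
= 705

705


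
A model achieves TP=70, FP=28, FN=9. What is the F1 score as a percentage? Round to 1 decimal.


Precision = TP / (TP + FP) = 70 / 98 = 0.7143
Recall = TP / (TP + FN) = 70 / 79 = 0.8861
F1 = 2 * P * R / (P + R)
= 2 * 0.7143 * 0.8861 / (0.7143 + 0.8861)
= 1.2658 / 1.6004
= 0.791
As percentage: 79.1%

79.1


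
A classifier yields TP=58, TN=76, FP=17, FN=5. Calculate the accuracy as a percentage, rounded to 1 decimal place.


Accuracy = (TP + TN) / (TP + TN + FP + FN) * 100
= (58 + 76) / (58 + 76 + 17 + 5)
= 134 / 156
= 0.859
= 85.9%

85.9


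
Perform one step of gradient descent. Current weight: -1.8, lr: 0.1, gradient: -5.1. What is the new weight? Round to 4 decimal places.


w_new = w_old - lr * gradient
= -1.8 - 0.1 * -5.1
= -1.8 - (-0.51)
= -1.2900

-1.2900


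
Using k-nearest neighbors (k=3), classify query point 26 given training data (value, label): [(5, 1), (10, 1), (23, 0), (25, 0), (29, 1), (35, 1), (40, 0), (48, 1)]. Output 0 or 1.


Distances from query 26:
Point 25 (class 0): distance = 1
Point 23 (class 0): distance = 3
Point 29 (class 1): distance = 3
K=3 nearest neighbors: classes = [0, 0, 1]
Votes for class 1: 1 / 3
Majority vote => class 0

0


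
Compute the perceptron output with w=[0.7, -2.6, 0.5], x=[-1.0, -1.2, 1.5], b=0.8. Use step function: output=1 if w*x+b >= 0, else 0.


z = w . x + b
= 0.7*-1.0 + -2.6*-1.2 + 0.5*1.5 + 0.8
= -0.7 + 3.12 + 0.75 + 0.8
= 3.17 + 0.8
= 3.97
Since z = 3.97 >= 0, output = 1

1


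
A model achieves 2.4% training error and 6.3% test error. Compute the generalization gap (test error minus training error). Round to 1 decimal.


Generalization gap = test_error - train_error
= 6.3 - 2.4
= 3.9%
A moderate gap.

3.9


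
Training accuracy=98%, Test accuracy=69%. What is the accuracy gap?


Gap = train_accuracy - test_accuracy
= 98 - 69
= 29%
This large gap strongly indicates overfitting.

29


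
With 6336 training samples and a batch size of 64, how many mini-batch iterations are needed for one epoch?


Iterations per epoch = dataset_size / batch_size
= 6336 / 64
= 99

99


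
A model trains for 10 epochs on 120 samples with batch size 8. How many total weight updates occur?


Iterations per epoch = 120 / 8 = 15
Total updates = iterations_per_epoch * epochs
= 15 * 10
= 150

150


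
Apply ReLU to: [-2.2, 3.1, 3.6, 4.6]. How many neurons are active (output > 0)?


ReLU(x) = max(0, x) for each element:
ReLU(-2.2) = 0
ReLU(3.1) = 3.1
ReLU(3.6) = 3.6
ReLU(4.6) = 4.6
Active neurons (>0): 3

3


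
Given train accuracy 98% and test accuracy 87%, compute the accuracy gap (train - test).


Gap = train_accuracy - test_accuracy
= 98 - 87
= 11%
This gap suggests the model is overfitting.

11


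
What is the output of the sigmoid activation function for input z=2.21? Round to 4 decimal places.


sigmoid(z) = 1 / (1 + exp(-z))
exp(-(2.21)) = exp(-2.21) = 0.1097
1 + 0.1097 = 1.1097
1 / 1.1097 = 0.9011

0.9011


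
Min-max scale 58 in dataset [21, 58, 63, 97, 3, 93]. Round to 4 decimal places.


Min = 3, Max = 97
Range = 97 - 3 = 94
Scaled = (x - min) / (max - min)
= (58 - 3) / 94
= 55 / 94
= 0.5851

0.5851


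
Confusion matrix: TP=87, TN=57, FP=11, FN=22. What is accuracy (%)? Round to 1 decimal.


Accuracy = (TP + TN) / (TP + TN + FP + FN) * 100
= (87 + 57) / (87 + 57 + 11 + 22)
= 144 / 177
= 0.8136
= 81.4%

81.4


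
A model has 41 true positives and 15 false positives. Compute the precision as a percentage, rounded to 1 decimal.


Precision = TP / (TP + FP) * 100
= 41 / (41 + 15)
= 41 / 56
= 0.7321
= 73.2%

73.2


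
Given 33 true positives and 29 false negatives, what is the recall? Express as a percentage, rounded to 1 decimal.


Recall = TP / (TP + FN) * 100
= 33 / (33 + 29)
= 33 / 62
= 0.5323
= 53.2%

53.2


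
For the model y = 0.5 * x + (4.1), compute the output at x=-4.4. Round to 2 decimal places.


y = 0.5 * -4.4 + (4.1)
= -2.2 + (4.1)
= 1.90

1.90


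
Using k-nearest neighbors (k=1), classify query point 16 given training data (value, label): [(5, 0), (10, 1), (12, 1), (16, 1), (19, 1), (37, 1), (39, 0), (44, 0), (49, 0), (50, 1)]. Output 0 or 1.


Distances from query 16:
Point 16 (class 1): distance = 0
K=1 nearest neighbors: classes = [1]
Votes for class 1: 1 / 1
Majority vote => class 1

1


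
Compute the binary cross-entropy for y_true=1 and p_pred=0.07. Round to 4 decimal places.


For y=1: Loss = -log(p)
= -log(0.07)
= -(-2.6593)
= 2.6593

2.6593


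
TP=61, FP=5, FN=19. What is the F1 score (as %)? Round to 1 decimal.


Precision = TP / (TP + FP) = 61 / 66 = 0.9242
Recall = TP / (TP + FN) = 61 / 80 = 0.7625
F1 = 2 * P * R / (P + R)
= 2 * 0.9242 * 0.7625 / (0.9242 + 0.7625)
= 1.4095 / 1.6867
= 0.8356
As percentage: 83.6%

83.6


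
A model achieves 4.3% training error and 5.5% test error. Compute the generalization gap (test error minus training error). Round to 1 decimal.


Generalization gap = test_error - train_error
= 5.5 - 4.3
= 1.2%
A small gap suggests good generalization.

1.2


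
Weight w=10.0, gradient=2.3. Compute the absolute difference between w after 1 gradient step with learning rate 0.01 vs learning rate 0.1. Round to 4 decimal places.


With lr=0.01: w_new = 10.0 - 0.01 * 2.3 = 9.977
With lr=0.1: w_new = 10.0 - 0.1 * 2.3 = 9.77
Absolute difference = |9.977 - 9.77|
= 0.2070

0.2070


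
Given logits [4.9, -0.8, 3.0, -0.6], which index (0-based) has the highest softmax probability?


Softmax is a monotonic transformation, so it preserves the argmax.
We need to find the index of the maximum logit.
Index 0: 4.9
Index 1: -0.8
Index 2: 3.0
Index 3: -0.6
Maximum logit = 4.9 at index 0

0


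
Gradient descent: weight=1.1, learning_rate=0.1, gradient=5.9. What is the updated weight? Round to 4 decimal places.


w_new = w_old - lr * gradient
= 1.1 - 0.1 * 5.9
= 1.1 - (0.59)
= 0.5100

0.5100


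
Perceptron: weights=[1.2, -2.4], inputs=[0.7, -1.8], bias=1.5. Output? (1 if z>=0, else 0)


z = w . x + b
= 1.2*0.7 + -2.4*-1.8 + 1.5
= 0.84 + 4.32 + 1.5
= 5.16 + 1.5
= 6.66
Since z = 6.66 >= 0, output = 1

1


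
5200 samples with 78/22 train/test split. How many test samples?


Train samples = 5200 * 78% = 4056
Test samples = 5200 - 4056
= 1144

1144


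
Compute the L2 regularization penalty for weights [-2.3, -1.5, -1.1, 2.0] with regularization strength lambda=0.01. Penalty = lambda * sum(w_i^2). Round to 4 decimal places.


Squaring each weight:
(-2.3)^2 = 5.29
(-1.5)^2 = 2.25
(-1.1)^2 = 1.21
2.0^2 = 4.0
Sum of squares = 12.75
Penalty = 0.01 * 12.75 = 0.1275

0.1275


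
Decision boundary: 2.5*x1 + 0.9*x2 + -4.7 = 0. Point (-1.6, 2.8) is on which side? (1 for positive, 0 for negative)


Compute 2.5 * -1.6 + 0.9 * 2.8 + -4.7
= -4.0 + 2.52 + -4.7
= -6.18
Since -6.18 < 0, the point is on the negative side.

0


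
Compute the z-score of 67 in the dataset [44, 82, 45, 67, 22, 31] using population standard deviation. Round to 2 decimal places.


Mean = (44 + 82 + 45 + 67 + 22 + 31) / 6 = 48.5
Variance = sum((x_i - mean)^2) / n = 417.5833
Std = sqrt(417.5833) = 20.4349
Z = (x - mean) / std
= (67 - 48.5) / 20.4349
= 18.5 / 20.4349
= 0.91

0.91


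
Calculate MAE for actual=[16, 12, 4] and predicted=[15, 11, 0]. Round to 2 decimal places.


Absolute errors: [1, 1, 4]
Sum of absolute errors = 6
MAE = 6 / 3 = 2.00

2.00


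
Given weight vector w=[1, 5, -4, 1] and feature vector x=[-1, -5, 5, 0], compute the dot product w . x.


Element-wise products:
1 * -1 = -1
5 * -5 = -25
-4 * 5 = -20
1 * 0 = 0
Sum = -1 + -25 + -20 + 0
= -46

-46


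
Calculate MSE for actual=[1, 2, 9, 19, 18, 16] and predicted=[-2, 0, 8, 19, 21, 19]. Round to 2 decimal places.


Differences: [3, 2, 1, 0, -3, -3]
Squared errors: [9, 4, 1, 0, 9, 9]
Sum of squared errors = 32
MSE = 32 / 6 = 5.33

5.33


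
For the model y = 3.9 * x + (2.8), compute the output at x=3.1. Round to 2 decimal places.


y = 3.9 * 3.1 + (2.8)
= 12.09 + (2.8)
= 14.89

14.89


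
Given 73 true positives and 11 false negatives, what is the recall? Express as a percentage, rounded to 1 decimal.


Recall = TP / (TP + FN) * 100
= 73 / (73 + 11)
= 73 / 84
= 0.869
= 86.9%

86.9


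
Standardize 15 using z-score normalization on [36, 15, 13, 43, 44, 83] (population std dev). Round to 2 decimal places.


Mean = (36 + 15 + 13 + 43 + 44 + 83) / 6 = 39.0
Variance = sum((x_i - mean)^2) / n = 539.6667
Std = sqrt(539.6667) = 23.2307
Z = (x - mean) / std
= (15 - 39.0) / 23.2307
= -24.0 / 23.2307
= -1.03

-1.03


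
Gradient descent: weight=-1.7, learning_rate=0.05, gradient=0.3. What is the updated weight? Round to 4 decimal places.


w_new = w_old - lr * gradient
= -1.7 - 0.05 * 0.3
= -1.7 - (0.015)
= -1.7150

-1.7150


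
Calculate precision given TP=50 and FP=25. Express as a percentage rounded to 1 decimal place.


Precision = TP / (TP + FP) * 100
= 50 / (50 + 25)
= 50 / 75
= 0.6667
= 66.7%

66.7


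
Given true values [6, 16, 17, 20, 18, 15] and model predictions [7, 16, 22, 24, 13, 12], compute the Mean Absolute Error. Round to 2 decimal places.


Absolute errors: [1, 0, 5, 4, 5, 3]
Sum of absolute errors = 18
MAE = 18 / 6 = 3.00

3.00


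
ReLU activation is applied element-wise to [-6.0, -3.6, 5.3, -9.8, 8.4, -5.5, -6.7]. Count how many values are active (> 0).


ReLU(x) = max(0, x) for each element:
ReLU(-6.0) = 0
ReLU(-3.6) = 0
ReLU(5.3) = 5.3
ReLU(-9.8) = 0
ReLU(8.4) = 8.4
ReLU(-5.5) = 0
ReLU(-6.7) = 0
Active neurons (>0): 2

2


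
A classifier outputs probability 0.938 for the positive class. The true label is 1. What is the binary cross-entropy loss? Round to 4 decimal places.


For y=1: Loss = -log(p)
= -log(0.938)
= -(-0.064)
= 0.0640

0.0640


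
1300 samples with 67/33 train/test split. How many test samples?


Train samples = 1300 * 67% = 871
Test samples = 1300 - 871
= 429

429


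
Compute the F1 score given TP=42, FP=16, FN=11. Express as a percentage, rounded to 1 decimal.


Precision = TP / (TP + FP) = 42 / 58 = 0.7241
Recall = TP / (TP + FN) = 42 / 53 = 0.7925
F1 = 2 * P * R / (P + R)
= 2 * 0.7241 * 0.7925 / (0.7241 + 0.7925)
= 1.1477 / 1.5166
= 0.7568
As percentage: 75.7%

75.7


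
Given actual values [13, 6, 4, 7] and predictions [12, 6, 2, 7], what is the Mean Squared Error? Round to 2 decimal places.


Differences: [1, 0, 2, 0]
Squared errors: [1, 0, 4, 0]
Sum of squared errors = 5
MSE = 5 / 4 = 1.25

1.25


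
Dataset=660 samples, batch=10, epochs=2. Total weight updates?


Iterations per epoch = 660 / 10 = 66
Total updates = iterations_per_epoch * epochs
= 66 * 2
= 132

132


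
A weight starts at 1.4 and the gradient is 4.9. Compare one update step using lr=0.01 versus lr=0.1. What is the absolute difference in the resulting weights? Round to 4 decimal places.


With lr=0.01: w_new = 1.4 - 0.01 * 4.9 = 1.351
With lr=0.1: w_new = 1.4 - 0.1 * 4.9 = 0.91
Absolute difference = |1.351 - 0.91|
= 0.4410

0.4410


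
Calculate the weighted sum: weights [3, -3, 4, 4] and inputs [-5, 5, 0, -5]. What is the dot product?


Element-wise products:
3 * -5 = -15
-3 * 5 = -15
4 * 0 = 0
4 * -5 = -20
Sum = -15 + -15 + 0 + -20
= -50

-50


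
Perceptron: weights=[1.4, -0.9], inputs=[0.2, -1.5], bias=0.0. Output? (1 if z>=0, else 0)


z = w . x + b
= 1.4*0.2 + -0.9*-1.5 + 0.0
= 0.28 + 1.35 + 0.0
= 1.63 + 0.0
= 1.63
Since z = 1.63 >= 0, output = 1

1


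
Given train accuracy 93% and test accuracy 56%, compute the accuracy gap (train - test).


Gap = train_accuracy - test_accuracy
= 93 - 56
= 37%
This large gap strongly indicates overfitting.

37


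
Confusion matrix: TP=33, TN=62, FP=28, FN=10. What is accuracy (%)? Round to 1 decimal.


Accuracy = (TP + TN) / (TP + TN + FP + FN) * 100
= (33 + 62) / (33 + 62 + 28 + 10)
= 95 / 133
= 0.7143
= 71.4%

71.4


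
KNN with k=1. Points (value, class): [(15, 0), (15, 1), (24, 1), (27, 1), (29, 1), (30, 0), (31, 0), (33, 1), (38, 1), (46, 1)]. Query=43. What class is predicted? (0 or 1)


Distances from query 43:
Point 46 (class 1): distance = 3
K=1 nearest neighbors: classes = [1]
Votes for class 1: 1 / 1
Majority vote => class 1

1


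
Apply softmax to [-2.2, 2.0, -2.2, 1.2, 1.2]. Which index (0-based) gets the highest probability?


Softmax is a monotonic transformation, so it preserves the argmax.
We need to find the index of the maximum logit.
Index 0: -2.2
Index 1: 2.0
Index 2: -2.2
Index 3: 1.2
Index 4: 1.2
Maximum logit = 2.0 at index 1

1


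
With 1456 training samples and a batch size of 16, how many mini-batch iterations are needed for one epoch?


Iterations per epoch = dataset_size / batch_size
= 1456 / 16
= 91

91


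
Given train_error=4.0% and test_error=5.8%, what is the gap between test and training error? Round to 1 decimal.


Generalization gap = test_error - train_error
= 5.8 - 4.0
= 1.8%
A small gap suggests good generalization.

1.8


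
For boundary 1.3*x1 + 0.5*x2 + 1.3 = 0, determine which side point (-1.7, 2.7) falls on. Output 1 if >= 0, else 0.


Compute 1.3 * -1.7 + 0.5 * 2.7 + 1.3
= -2.21 + 1.35 + 1.3
= 0.44
Since 0.44 >= 0, the point is on the positive side.

1


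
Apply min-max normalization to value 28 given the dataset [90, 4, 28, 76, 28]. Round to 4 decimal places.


Min = 4, Max = 90
Range = 90 - 4 = 86
Scaled = (x - min) / (max - min)
= (28 - 4) / 86
= 24 / 86
= 0.2791

0.2791


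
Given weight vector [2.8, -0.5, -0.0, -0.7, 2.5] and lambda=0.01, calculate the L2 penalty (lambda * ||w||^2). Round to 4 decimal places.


Squaring each weight:
2.8^2 = 7.84
(-0.5)^2 = 0.25
(-0.0)^2 = 0.0
(-0.7)^2 = 0.49
2.5^2 = 6.25
Sum of squares = 14.83
Penalty = 0.01 * 14.83 = 0.1483

0.1483


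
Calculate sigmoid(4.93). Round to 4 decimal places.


sigmoid(z) = 1 / (1 + exp(-z))
exp(-(4.93)) = exp(-4.93) = 0.0072
1 + 0.0072 = 1.0072
1 / 1.0072 = 0.9928

0.9928


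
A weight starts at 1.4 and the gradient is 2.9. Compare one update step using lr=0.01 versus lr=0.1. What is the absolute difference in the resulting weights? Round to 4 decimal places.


With lr=0.01: w_new = 1.4 - 0.01 * 2.9 = 1.371
With lr=0.1: w_new = 1.4 - 0.1 * 2.9 = 1.11
Absolute difference = |1.371 - 1.11|
= 0.2610

0.2610


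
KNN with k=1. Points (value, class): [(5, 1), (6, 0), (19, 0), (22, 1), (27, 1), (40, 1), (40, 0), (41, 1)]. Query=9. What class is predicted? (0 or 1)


Distances from query 9:
Point 6 (class 0): distance = 3
K=1 nearest neighbors: classes = [0]
Votes for class 1: 0 / 1
Majority vote => class 0

0


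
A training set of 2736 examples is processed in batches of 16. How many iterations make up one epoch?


Iterations per epoch = dataset_size / batch_size
= 2736 / 16
= 171

171


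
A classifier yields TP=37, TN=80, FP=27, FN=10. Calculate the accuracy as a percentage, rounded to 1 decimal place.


Accuracy = (TP + TN) / (TP + TN + FP + FN) * 100
= (37 + 80) / (37 + 80 + 27 + 10)
= 117 / 154
= 0.7597
= 76.0%

76.0


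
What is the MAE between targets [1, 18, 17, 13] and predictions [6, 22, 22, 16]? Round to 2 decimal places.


Absolute errors: [5, 4, 5, 3]
Sum of absolute errors = 17
MAE = 17 / 4 = 4.25

4.25


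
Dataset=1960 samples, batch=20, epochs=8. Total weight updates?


Iterations per epoch = 1960 / 20 = 98
Total updates = iterations_per_epoch * epochs
= 98 * 8
= 784

784


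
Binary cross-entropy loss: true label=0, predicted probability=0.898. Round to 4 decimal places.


For y=0: Loss = -log(1-p)
= -log(1 - 0.898)
= -log(0.102)
= -(-2.2828)
= 2.2828

2.2828


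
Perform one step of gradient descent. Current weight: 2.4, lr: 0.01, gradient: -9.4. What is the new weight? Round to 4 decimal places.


w_new = w_old - lr * gradient
= 2.4 - 0.01 * -9.4
= 2.4 - (-0.094)
= 2.4940

2.4940


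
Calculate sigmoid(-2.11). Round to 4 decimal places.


sigmoid(z) = 1 / (1 + exp(-z))
exp(-(-2.11)) = exp(2.11) = 8.2482
1 + 8.2482 = 9.2482
1 / 9.2482 = 0.1081

0.1081


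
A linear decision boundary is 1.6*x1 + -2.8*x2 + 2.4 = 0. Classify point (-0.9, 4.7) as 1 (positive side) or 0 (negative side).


Compute 1.6 * -0.9 + -2.8 * 4.7 + 2.4
= -1.44 + -13.16 + 2.4
= -12.2
Since -12.2 < 0, the point is on the negative side.

0


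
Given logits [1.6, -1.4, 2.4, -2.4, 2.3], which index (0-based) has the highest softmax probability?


Softmax is a monotonic transformation, so it preserves the argmax.
We need to find the index of the maximum logit.
Index 0: 1.6
Index 1: -1.4
Index 2: 2.4
Index 3: -2.4
Index 4: 2.3
Maximum logit = 2.4 at index 2

2


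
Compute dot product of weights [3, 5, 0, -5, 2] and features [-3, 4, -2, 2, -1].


Element-wise products:
3 * -3 = -9
5 * 4 = 20
0 * -2 = 0
-5 * 2 = -10
2 * -1 = -2
Sum = -9 + 20 + 0 + -10 + -2
= -1

-1


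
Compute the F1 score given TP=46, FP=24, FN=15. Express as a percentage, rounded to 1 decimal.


Precision = TP / (TP + FP) = 46 / 70 = 0.6571
Recall = TP / (TP + FN) = 46 / 61 = 0.7541
F1 = 2 * P * R / (P + R)
= 2 * 0.6571 * 0.7541 / (0.6571 + 0.7541)
= 0.9911 / 1.4112
= 0.7023
As percentage: 70.2%

70.2


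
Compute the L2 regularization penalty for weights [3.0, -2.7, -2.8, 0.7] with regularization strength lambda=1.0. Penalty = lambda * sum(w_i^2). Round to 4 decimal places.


Squaring each weight:
3.0^2 = 9.0
(-2.7)^2 = 7.29
(-2.8)^2 = 7.84
0.7^2 = 0.49
Sum of squares = 24.62
Penalty = 1.0 * 24.62 = 24.6200

24.6200
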